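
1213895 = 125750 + 1088145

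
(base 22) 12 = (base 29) o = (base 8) 30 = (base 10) 24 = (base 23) 11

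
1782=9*198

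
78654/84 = 13109/14 ≈ 936.36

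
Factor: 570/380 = 2^(-1)*3^1 = 3/2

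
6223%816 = 511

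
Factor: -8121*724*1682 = -1*2^3*3^1*29^2*181^1*2707^1 = -9889493928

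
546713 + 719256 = 1265969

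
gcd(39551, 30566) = 1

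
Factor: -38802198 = -1 * 2^1 * 3^1 * 6467033^1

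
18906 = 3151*6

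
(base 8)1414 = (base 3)1001220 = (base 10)780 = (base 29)qq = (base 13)480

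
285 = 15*19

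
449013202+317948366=766961568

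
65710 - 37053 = 28657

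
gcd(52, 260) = 52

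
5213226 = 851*6126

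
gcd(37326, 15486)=6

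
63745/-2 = -31872-1/2 = -31872.50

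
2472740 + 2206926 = 4679666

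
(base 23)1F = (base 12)32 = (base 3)1102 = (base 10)38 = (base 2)100110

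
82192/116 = 20548/29 ≈ 708.55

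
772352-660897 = 111455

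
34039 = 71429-37390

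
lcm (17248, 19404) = 155232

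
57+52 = 109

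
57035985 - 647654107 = -590618122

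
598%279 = 40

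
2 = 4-2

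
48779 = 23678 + 25101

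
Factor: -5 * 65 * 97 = -1 * 5^2 * 13^1 * 97^1 = -31525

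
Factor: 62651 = 31^1*43^1*47^1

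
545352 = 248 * 2199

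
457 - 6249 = -5792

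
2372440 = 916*2590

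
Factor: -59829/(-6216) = 2^(-3)*7^1*11^1 = 77/8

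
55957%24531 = 6895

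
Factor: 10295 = 5^1 * 29^1 * 71^1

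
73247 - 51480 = 21767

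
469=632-163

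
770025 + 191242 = 961267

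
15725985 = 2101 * 7485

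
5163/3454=1 + 1709/3454 ≈ 1.49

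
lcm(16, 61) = 976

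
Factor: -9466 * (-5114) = 2^2 * 2557^1 * 4733^1 = 48409124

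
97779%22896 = 6195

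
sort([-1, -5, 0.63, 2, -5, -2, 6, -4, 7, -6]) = [-6, -5, -5, -4, -2, -1, 0.63, 2, 6, 7]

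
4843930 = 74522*65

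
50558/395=127 + 393/395 ≈ 127.99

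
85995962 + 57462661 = 143458623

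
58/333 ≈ 0.174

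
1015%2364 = 1015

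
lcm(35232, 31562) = 1514976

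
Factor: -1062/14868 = -1*2^(-1)*7^(-1) = -1/14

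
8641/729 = 11 + 622/729 ≈ 11.85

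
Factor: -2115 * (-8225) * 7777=3^2 * 5^3 * 7^2 * 11^1 * 47^2 * 101^1=135287719875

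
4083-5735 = -1652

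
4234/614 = 6 + 275/307 ≈ 6.90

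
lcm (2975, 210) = 17850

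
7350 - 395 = 6955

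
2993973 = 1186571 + 1807402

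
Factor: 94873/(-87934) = -1*2^(-1)*7^(-1)*11^(-1)*571^(-1)*94873^1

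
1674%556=6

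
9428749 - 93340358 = -83911609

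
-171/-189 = 19/21 ≈ 0.905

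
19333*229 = 4427257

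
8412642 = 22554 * 373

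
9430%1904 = 1814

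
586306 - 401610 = 184696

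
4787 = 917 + 3870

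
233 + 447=680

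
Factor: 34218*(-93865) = -1*2^1*3^2*5^1*1901^1*18773^1 = -3211872570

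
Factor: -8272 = -1*2^4*11^1*47^1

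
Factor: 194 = 2^1*97^1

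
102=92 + 10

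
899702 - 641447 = 258255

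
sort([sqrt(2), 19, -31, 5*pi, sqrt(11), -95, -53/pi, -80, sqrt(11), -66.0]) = [-95, -80, -66.0, -31, -53/pi, sqrt(2), sqrt(11), sqrt(11), 5*pi, 19]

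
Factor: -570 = -1*2^1*3^1*5^1*19^1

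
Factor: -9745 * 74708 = -1 * 2^2 * 5^1 * 19^1 * 983^1 * 1949^1 = -728029460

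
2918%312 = 110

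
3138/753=1046/251 ≈ 4.17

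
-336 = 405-741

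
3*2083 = 6249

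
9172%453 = 112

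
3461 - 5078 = -1617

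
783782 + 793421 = 1577203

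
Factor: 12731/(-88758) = -1 * 2^(-1) * 3^(-2) * 29^1 * 439^1 * 4931^(-1)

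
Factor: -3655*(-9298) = 2^1*5^1*17^1*43^1*4649^1 = 33984190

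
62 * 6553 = 406286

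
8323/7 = 1189 = 1189.00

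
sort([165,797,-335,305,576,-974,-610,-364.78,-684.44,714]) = [-974,-684.44,-610,-364.78,-335,165,305,576,714,797]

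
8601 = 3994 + 4607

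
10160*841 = 8544560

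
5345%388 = 301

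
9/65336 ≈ 0.000138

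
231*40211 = 9288741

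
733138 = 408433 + 324705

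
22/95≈0.232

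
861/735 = 1 + 6/35 ≈ 1.17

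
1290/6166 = 645/3083 ≈ 0.209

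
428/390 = 214/195 ≈ 1.10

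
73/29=2 + 15/29 ≈ 2.52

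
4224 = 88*48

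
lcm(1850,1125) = 83250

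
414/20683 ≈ 0.0200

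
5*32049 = 160245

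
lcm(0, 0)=0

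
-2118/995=-2 - 128/995 ≈ -2.13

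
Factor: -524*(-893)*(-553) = -1*2^2*7^1*19^1*47^1*79^1*131^1 = -258766396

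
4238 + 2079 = 6317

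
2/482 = 1/241 ≈ 0.00415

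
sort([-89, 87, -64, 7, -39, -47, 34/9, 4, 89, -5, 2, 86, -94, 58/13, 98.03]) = [-94, -89, -64, -47, -39, -5, 2, 34/9, 4, 58/13, 7, 86, 87, 89, 98.03]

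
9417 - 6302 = 3115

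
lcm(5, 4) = 20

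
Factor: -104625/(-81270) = 2^(-1)*5^2*7^(-1)*31^1*43^(-1) = 775/602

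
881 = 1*881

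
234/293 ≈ 0.799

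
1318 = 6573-5255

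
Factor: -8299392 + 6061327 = -1 * 5^1 * 181^1 * 2473^1 = -2238065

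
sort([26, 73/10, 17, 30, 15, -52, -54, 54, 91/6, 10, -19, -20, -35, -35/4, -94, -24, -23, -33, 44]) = [-94, -54, -52, -35, -33, -24, -23, -20, -19, -35/4, 73/10, 10, 15, 91/6, 17, 26, 30, 44, 54]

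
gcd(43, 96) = 1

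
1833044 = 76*24119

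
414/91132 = 207/45566 ≈ 0.00454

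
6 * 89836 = 539016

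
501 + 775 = 1276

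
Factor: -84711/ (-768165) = 5^ (-1) * 11^1 * 17^1 * 83^ (-1) * 151^1 * 617^ (-1) = 28237/256055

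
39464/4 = 9866 = 9866.00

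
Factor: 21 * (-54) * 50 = -1 * 2^2 * 3^4 * 5^2 * 7^1 = -56700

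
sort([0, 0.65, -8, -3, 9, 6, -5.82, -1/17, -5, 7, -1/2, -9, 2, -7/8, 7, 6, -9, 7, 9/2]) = [-9, -9, -8, -5.82, -5, -3, -7/8, -1/2, -1/17, 0, 0.65, 2, 9/2, 6, 6, 7, 7, 7, 9]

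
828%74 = 14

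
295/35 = 59/7 ≈ 8.43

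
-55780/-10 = 5578 = 5578.00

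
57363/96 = 597 + 17/32 ≈ 597.53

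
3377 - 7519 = -4142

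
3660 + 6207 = 9867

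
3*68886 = 206658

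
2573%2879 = 2573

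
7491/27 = 2497/9 ≈ 277.44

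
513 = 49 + 464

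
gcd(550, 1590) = 10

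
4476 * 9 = 40284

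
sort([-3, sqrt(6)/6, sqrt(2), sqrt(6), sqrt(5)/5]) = [-3, sqrt(6)/6, sqrt(5)/5, sqrt(2), sqrt(6)]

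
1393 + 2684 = 4077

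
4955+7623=12578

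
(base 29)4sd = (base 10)4189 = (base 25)6he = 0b1000001011101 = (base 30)4jj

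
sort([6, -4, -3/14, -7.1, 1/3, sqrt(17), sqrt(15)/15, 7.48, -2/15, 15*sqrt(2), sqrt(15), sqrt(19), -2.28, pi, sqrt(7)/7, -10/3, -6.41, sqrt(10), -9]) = [-9, -7.1, -6.41, -4, -10/3, -2.28, -3/14, -2/15, sqrt(15)/15, 1/3, sqrt(7)/7, pi, sqrt(10), sqrt(15), sqrt(17), sqrt(19), 6, 7.48, 15*sqrt(2)]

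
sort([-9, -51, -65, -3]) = [-65, -51, -9, -3]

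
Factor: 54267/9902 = 2^ (-1) * 3^1 * 4951^ (-1) * 18089^1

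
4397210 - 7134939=-2737729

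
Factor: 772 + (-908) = -1*2^3*17^1 = -136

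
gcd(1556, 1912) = 4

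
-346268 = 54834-401102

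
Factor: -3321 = -1*3^4*41^1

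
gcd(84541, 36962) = 1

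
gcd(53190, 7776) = 54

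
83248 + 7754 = 91002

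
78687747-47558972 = 31128775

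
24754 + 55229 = 79983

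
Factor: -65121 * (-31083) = 3^2 * 7^2 * 13^1 * 443^1 * 797^1 = 2024156043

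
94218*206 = 19408908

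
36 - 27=9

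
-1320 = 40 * (-33)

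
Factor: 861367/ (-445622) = -1*2^ (-1)*13^1*173^1*181^ (-1)*383^1*1231^ (-1)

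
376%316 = 60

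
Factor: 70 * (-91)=-1 * 2^1 * 5^1 * 7^2 * 13^1=-6370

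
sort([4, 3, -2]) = [-2, 3, 4]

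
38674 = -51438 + 90112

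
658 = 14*47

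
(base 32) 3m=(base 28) 46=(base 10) 118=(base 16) 76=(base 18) 6a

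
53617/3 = 17872 + 1/3 ≈ 17872.33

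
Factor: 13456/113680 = 5^(-1) * 7^(-2) * 29^1 = 29/245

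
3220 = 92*35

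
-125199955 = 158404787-283604742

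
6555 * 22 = 144210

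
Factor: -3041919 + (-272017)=-1*2^4*207121^1=-3313936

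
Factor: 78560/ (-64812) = -1*2^3*3^ (-1)*5^1*11^ (-1) = -40/33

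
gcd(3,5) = 1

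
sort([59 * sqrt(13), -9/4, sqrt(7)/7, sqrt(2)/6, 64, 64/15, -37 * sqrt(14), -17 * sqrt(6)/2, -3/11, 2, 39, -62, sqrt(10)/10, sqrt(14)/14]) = [-37 * sqrt(14), -62, -17 * sqrt(6)/2, -9/4, -3/11, sqrt(2)/6, sqrt(14)/14, sqrt(10)/10, sqrt(7)/7, 2, 64/15, 39, 64, 59 * sqrt(13)]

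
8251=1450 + 6801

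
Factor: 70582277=70582277^1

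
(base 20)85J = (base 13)1684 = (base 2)110011110111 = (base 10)3319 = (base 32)37N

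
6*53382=320292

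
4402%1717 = 968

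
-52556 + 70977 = 18421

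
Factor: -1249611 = -1 * 3^1 * 11^1 * 19^1 * 1993^1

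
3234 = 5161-1927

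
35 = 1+34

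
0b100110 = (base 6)102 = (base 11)35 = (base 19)20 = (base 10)38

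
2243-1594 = 649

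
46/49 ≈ 0.939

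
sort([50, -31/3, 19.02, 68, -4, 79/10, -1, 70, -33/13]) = [-31/3, -4, -33/13, -1, 79/10, 19.02, 50, 68, 70]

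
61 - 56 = 5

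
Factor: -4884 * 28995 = -1 * 2^2 * 3^2 * 5^1 * 11^1 * 37^1 * 1933^1 = -141611580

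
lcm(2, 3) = 6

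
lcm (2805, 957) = 81345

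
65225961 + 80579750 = 145805711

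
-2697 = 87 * (-31)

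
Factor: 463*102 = 2^1*3^1*17^1*463^1 = 47226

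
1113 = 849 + 264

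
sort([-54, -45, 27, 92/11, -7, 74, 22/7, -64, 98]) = [-64, -54, -45, -7, 22/7, 92/11, 27, 74, 98]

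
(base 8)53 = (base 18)27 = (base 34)19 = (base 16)2b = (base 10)43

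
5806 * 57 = 330942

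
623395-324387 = 299008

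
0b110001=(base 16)31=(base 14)37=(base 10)49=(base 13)3a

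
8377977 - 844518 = 7533459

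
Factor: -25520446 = -1*2^1*7^1*367^1*4967^1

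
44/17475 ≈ 0.00252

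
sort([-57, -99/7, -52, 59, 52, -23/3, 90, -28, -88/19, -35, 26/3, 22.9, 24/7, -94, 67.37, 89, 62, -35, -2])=[-94, -57, -52, -35, -35, -28, -99/7, -23/3, -88/19, -2, 24/7, 26/3, 22.9, 52, 59, 62, 67.37, 89, 90]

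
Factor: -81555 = -1*3^1*5^1*5437^1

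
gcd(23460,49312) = 92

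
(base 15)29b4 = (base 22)iac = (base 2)10001011110000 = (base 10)8944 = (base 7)35035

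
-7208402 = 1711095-8919497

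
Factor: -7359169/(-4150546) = 2^(-1)*1093^1*6733^1*2075273^(-1)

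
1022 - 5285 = -4263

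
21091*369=7782579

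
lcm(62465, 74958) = 374790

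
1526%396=338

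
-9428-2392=-11820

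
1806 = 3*602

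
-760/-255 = 152/51 ≈ 2.98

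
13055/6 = 2175 + 5/6 ≈ 2175.83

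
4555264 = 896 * 5084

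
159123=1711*93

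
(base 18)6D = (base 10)121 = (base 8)171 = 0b1111001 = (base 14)89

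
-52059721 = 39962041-92021762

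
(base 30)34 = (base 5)334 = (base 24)3m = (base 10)94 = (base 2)1011110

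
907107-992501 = -85394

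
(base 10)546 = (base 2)1000100010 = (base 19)19e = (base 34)g2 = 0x222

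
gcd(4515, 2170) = 35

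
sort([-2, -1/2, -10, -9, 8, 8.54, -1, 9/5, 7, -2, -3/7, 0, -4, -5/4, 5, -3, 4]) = [-10, -9, -4, -3, -2, -2, -5/4, -1, -1/2, -3/7, 0, 9/5, 4, 5, 7, 8, 8.54]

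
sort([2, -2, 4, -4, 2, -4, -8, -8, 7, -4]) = [-8, -8, -4, -4, -4, -2, 2, 2, 4, 7]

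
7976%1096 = 304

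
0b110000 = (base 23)22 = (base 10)48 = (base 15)33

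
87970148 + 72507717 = 160477865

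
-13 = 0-13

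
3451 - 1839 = 1612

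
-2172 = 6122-8294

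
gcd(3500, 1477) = 7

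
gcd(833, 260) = 1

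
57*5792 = 330144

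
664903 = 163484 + 501419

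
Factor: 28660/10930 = 2^1 * 1093^(-1) * 1433^1 = 2866/1093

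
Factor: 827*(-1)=-1*827^1=-827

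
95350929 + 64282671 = 159633600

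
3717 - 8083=-4366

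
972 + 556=1528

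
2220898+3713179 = 5934077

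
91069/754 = 120 + 589/754 ≈ 120.78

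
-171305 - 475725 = -647030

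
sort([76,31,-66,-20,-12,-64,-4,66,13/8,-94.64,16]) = [-94.64,-66,-64,-20,-12,-4,13/8,16,31,66,76]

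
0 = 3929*0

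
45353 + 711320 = 756673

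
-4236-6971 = -11207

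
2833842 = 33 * 85874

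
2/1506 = 1/753 ≈ 0.00133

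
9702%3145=267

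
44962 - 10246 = 34716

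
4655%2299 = 57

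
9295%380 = 175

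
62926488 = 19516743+43409745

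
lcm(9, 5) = 45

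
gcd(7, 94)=1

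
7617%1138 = 789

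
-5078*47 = -238666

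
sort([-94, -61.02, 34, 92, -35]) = [-94, -61.02, -35, 34, 92]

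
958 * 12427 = 11905066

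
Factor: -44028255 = -1 * 3^1 * 5^1 * 2935217^1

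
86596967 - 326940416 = -240343449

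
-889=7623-8512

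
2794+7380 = 10174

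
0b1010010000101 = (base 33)4r6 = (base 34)4ih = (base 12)3059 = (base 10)5253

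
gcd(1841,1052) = 263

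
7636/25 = 305+11/25 = 305.44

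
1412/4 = 353 = 353.00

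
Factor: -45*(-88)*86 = 2^4*3^2*5^1*11^1*43^1 = 340560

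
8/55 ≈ 0.145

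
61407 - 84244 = -22837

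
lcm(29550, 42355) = 1270650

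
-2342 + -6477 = -8819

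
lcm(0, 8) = 0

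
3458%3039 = 419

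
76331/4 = 19082 + 3/4 = 19082.75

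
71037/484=146 + 373/484 ≈ 146.77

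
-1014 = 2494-3508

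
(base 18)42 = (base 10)74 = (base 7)134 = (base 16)4a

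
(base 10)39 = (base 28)1b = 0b100111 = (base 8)47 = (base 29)1a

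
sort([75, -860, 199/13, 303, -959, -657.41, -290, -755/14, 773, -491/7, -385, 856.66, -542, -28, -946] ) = [-959, -946, -860, -657.41, -542, -385, -290, -491/7, -755/14, -28, 199/13, 75, 303, 773, 856.66] 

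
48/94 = 24/47 ≈ 0.511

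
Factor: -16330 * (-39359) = 2^1 * 5^1 * 23^1 * 71^1 * 39359^1 = 642732470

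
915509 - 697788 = 217721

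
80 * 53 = 4240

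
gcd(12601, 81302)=1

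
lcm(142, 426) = 426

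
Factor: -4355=-1 * 5^1 * 13^1 * 67^1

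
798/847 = 114/121≈0.942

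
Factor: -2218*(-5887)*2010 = 2^2*3^1*5^1*7^1*29^2*67^1*1109^1 = 26245305660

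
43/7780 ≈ 0.00553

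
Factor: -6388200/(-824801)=2^3*3^3*5^2*7^1*13^2*824801^(-1)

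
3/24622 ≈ 0.000122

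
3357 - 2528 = 829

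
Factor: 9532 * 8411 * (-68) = -1 * 2^4 * 13^1 * 17^1 * 647^1 * 2383^1 = -5451808336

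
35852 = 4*8963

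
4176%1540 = 1096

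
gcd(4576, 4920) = 8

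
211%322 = 211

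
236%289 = 236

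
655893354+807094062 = 1462987416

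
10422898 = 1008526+9414372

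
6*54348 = 326088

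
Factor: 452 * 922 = 2^3 * 113^1 * 461^1 = 416744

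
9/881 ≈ 0.0102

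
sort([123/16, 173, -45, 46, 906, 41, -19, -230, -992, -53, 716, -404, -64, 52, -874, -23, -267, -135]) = [-992, -874, -404, -267, -230, -135, -64, -53, -45, -23, -19, 123/16, 41, 46, 52, 173, 716, 906]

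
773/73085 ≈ 0.0106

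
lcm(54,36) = 108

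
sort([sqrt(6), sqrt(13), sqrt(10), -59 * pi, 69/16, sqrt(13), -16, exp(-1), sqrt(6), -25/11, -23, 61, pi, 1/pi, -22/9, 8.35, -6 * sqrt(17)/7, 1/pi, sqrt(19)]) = [-59 * pi, -23, -16, -6 * sqrt(17)/7, -22/9, -25/11, 1/pi, 1/pi, exp(-1), sqrt(6), sqrt(6), pi, sqrt(10), sqrt(13), sqrt(13), 69/16, sqrt(19), 8.35, 61]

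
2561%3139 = 2561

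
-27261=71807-99068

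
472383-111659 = 360724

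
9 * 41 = 369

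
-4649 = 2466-7115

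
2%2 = 0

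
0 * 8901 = 0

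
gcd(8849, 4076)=1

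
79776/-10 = -39888/5 = -7977.60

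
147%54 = 39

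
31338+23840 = 55178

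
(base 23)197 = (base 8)1347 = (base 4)23213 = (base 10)743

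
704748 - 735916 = -31168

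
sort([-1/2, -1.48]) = [-1.48, -1/2]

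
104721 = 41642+63079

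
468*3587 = 1678716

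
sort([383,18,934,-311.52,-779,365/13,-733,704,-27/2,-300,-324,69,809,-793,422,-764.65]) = [-793,-779,-764.65,-733,-324,-311.52,-300,-27/2,18,365/13,69,383,422,704,809,934]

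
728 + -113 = 615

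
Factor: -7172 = -1*2^2*11^1*163^1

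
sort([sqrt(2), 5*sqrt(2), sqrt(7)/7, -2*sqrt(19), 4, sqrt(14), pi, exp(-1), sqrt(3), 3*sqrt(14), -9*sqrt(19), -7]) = [-9*sqrt(19), -2*sqrt(19), -7, exp(-1), sqrt(7)/7, sqrt(2), sqrt(3), pi, sqrt(14), 4, 5*sqrt(2), 3*sqrt(14)]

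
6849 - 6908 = -59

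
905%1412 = 905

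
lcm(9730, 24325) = 48650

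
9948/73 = 136+20/73 ≈ 136.27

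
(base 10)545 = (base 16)221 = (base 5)4140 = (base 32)h1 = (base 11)456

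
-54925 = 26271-81196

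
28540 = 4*7135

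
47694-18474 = 29220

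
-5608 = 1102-6710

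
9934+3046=12980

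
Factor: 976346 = 2^1*7^1*69739^1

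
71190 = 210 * 339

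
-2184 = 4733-6917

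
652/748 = 163/187 ≈ 0.872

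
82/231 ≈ 0.355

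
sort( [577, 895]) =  [577, 895]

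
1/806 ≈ 0.00124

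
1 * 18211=18211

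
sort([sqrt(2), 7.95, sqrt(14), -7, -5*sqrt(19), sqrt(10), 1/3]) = [-5*sqrt(19), -7, 1/3, sqrt(2), sqrt(10), sqrt(14), 7.95]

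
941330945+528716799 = 1470047744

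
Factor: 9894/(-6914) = -1 * 3^1 * 17^1 * 97^1 * 3457^(-1) = -4947/3457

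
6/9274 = 3/4637 ≈ 0.000647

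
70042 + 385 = 70427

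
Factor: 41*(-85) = -1*5^1*17^1*41^1 = -3485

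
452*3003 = 1357356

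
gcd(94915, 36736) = 41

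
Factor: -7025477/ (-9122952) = 2^ (-3)*3^ (-1)*139^1*463^ (-1)*821^ (-1)*50543^1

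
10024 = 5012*2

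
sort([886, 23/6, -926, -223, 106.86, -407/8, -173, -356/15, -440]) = [-926, -440, -223, -173, -407/8, -356/15, 23/6, 106.86, 886]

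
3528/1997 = 1+1531/1997≈1.77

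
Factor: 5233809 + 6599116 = 5^2*13^1*23^1*1583^1 = 11832925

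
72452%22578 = 4718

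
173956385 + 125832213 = 299788598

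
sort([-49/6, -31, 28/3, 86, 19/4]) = [-31, -49/6, 19/4, 28/3, 86]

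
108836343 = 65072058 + 43764285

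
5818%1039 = 623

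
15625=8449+7176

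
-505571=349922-855493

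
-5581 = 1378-6959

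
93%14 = 9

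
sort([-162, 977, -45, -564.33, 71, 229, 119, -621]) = [-621, -564.33, -162, -45, 71, 119, 229, 977]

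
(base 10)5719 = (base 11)432a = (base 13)27ac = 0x1657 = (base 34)4w7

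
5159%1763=1633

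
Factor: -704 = -1*2^6*11^1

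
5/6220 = 1/1244≈0.000804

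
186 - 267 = -81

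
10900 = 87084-76184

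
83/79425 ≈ 0.00105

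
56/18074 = 4/1291 ≈ 0.00310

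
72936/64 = 1139 + 5/8 ≈ 1139.63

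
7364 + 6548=13912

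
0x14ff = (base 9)7332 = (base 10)5375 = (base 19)egh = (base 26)7oj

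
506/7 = 72+2/7 ≈ 72.29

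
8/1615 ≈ 0.00495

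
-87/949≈-0.0917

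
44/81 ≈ 0.543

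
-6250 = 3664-9914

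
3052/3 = 1017 + 1/3 ≈ 1017.33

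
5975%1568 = 1271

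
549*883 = 484767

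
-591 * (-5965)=3525315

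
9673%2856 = 1105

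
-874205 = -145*6029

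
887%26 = 3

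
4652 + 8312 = 12964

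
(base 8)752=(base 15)22a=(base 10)490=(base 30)ga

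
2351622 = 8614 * 273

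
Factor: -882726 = -1*2^1*3^1*13^1*11317^1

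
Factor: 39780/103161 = 2^2*3^1*5^1*13^1*17^1*137^ (-1)*251^ (-1) = 13260/34387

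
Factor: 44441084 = 2^2*11110271^1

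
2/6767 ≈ 0.000296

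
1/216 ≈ 0.00463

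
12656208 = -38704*(-327)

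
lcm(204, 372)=6324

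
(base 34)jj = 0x299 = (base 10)665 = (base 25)11f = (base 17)252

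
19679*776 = 15270904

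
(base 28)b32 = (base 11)65a9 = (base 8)21006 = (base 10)8710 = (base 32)8g6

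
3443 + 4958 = 8401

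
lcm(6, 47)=282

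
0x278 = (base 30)l2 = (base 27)nb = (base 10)632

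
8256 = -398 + 8654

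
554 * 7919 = 4387126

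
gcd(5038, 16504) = 2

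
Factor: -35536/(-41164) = 2^2*41^(-1)*251^(-1)*2221^1 = 8884/10291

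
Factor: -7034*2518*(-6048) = 2^7*3^3*7^1*1259^1*3517^1 = 107119829376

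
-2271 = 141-2412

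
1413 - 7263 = -5850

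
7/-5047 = -1/721 ≈ -0.00139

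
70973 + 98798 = 169771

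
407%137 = 133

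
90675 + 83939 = 174614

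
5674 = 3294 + 2380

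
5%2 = 1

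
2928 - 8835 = -5907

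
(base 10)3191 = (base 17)b0c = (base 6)22435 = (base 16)c77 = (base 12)1a1b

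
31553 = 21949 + 9604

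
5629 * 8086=45516094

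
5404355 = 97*55715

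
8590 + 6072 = 14662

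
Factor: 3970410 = 2^1*3^1*5^1*132347^1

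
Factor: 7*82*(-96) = -1*2^6*3^1*7^1*41^1 = -55104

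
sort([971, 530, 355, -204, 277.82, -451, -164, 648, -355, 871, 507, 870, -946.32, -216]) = [-946.32, -451, -355, -216, -204, -164, 277.82, 355, 507, 530, 648, 870, 871, 971]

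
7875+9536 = 17411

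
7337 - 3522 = 3815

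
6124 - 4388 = 1736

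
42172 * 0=0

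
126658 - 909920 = -783262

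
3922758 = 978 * 4011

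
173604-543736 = -370132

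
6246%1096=766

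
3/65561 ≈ 0.0000458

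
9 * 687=6183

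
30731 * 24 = 737544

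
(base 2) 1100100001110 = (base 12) 3866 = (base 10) 6414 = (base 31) 6ks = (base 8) 14416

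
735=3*245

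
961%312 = 25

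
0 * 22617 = 0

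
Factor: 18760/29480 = 7^1*11^(-1) = 7/11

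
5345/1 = 5345 = 5345.00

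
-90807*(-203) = 18433821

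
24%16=8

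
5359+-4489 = 870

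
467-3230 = -2763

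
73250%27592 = 18066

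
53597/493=108 + 353/493 ≈ 108.72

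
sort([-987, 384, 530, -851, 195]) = [-987, -851, 195, 384, 530]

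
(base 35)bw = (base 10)417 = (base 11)34a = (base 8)641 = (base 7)1134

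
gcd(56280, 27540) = 60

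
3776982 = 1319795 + 2457187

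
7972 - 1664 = 6308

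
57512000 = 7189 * 8000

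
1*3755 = 3755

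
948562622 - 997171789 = -48609167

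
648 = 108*6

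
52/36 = 13/9 ≈ 1.44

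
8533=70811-62278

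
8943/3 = 2981 = 2981.00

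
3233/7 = 461 + 6/7 ≈ 461.86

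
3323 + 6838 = 10161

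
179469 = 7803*23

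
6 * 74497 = 446982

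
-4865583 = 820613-5686196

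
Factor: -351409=-1 * 127^1 * 2767^1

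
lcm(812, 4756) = 33292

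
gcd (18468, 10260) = 2052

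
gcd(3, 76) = 1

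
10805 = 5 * 2161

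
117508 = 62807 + 54701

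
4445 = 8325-3880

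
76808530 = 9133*8410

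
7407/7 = 1058 + 1/7 ≈ 1058.14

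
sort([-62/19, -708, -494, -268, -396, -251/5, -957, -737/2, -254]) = [-957, -708, -494, -396, -737/2, -268, -254, -251/5, -62/19]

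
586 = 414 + 172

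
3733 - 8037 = -4304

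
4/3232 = 1/808 ≈ 0.00124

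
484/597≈0.811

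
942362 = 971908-29546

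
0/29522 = 0 = 0.00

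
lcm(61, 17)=1037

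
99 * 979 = 96921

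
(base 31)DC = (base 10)415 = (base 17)177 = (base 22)IJ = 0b110011111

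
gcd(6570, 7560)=90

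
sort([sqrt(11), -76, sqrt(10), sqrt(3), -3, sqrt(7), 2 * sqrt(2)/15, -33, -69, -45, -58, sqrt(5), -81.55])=[-81.55, -76, -69, -58, -45, -33, -3, 2 * sqrt(2)/15, sqrt(3), sqrt(5), sqrt(7), sqrt(10), sqrt(11)]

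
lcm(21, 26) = 546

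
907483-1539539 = -632056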